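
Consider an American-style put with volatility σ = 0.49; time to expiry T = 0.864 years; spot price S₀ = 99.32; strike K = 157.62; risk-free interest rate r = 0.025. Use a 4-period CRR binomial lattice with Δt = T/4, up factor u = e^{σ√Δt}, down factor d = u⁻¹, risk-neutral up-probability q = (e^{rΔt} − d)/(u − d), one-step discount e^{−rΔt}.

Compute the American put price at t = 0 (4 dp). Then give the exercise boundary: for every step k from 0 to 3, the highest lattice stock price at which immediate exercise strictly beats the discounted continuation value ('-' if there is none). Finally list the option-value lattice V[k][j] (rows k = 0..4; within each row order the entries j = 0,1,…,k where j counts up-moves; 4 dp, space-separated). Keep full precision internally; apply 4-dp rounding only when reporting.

Δt=0.21600  u=1.25575  d=0.79634  q=0.45510  discount=0.99461
step 4 (expiry): payoffs max(K−S,0) = 117.6783 94.6358 58.3000 1.0020 0.0000
step 3: (k=3,j=0): S=50.1567, (K−S)⁺=107.4633, hold=106.6144 ⇒ V=107.4633 exercise | (k=3,j=1): S=79.0923, (K−S)⁺=78.5277, hold=77.6788 ⇒ V=78.5277 exercise | (k=3,j=2): S=124.7209, (K−S)⁺=32.8991, hold=32.0503 ⇒ V=32.8991 exercise | (k=3,j=3): S=196.6728, (K−S)⁺=0.0000, hold=0.5430 ⇒ V=0.5430 continue  boundary S*=124.7209
step 2: (k=2,j=0): S=62.9842, (K−S)⁺=94.6358, hold=93.7869 ⇒ V=94.6358 exercise | (k=2,j=1): S=99.3200, (K−S)⁺=58.3000, hold=57.4511 ⇒ V=58.3000 exercise | (k=2,j=2): S=156.6180, (K−S)⁺=1.0020, hold=18.0761 ⇒ V=18.0761 continue  boundary S*=99.3200
step 1: (k=1,j=0): S=79.0923, (K−S)⁺=78.5277, hold=77.6788 ⇒ V=78.5277 exercise | (k=1,j=1): S=124.7209, (K−S)⁺=32.8991, hold=39.7788 ⇒ V=39.7788 continue  boundary S*=79.0923
step 0: (k=0,j=0): S=99.3200, (K−S)⁺=58.3000, hold=60.5652 ⇒ V=60.5652 continue  boundary S*=-

price = 60.5652
boundary = - 79.0923 99.3200 124.7209
tree:
60.5652
78.5277 39.7788
94.6358 58.3000 18.0761
107.4633 78.5277 32.8991 0.5430
117.6783 94.6358 58.3000 1.0020 0.0000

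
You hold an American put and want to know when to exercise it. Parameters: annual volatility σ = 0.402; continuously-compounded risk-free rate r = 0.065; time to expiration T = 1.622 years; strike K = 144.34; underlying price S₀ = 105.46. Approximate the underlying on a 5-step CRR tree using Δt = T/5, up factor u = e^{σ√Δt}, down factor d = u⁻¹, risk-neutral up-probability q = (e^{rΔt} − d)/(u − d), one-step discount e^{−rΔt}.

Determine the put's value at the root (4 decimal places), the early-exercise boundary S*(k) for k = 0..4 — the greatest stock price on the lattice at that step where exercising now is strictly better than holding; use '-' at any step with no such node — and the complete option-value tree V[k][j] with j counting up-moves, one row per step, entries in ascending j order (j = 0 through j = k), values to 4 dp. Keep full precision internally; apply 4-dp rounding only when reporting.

price = 42.9193
boundary = - 83.8784 66.7133 83.8784 105.4600
tree:
42.9193
60.4616 26.4678
77.6267 40.9048 12.5428
91.2791 60.4616 22.2616 2.9388
102.1376 77.6267 38.8800 5.8751 0.0000
110.7740 91.2791 60.4616 11.7455 0.0000 0.0000

Δt=0.32440, u=1.25730, d=0.79536, q=0.48914, disc=e^(-rΔt)=0.97913
k=5 terminal: V=max(K-S,0) → 110.7740 91.2791 60.4616 11.7455 0.0000 0.0000
k=4: j=0 S=42.2024 intr=102.1376 cont=99.1259 V=102.1376[EX]; j=1 S=66.7133 intr=77.6267 cont=74.6150 V=77.6267[EX]; j=2 S=105.4600 intr=38.8800 cont=35.8683 V=38.8800[EX]; j=3 S=166.7105 intr=0.0000 cont=5.8751 V=5.8751[hold]; j=4 S=263.5350 intr=0.0000 cont=0.0000 V=0.0000[hold]  S*(4)=105.4600
k=3: j=0 S=53.0609 intr=91.2791 cont=88.2674 V=91.2791[EX]; j=1 S=83.8784 intr=60.4616 cont=57.4499 V=60.4616[EX]; j=2 S=132.5945 intr=11.7455 cont=22.2616 V=22.2616[hold]; j=3 S=209.6045 intr=0.0000 cont=2.9388 V=2.9388[hold]  S*(3)=83.8784
k=2: j=0 S=66.7133 intr=77.6267 cont=74.6150 V=77.6267[EX]; j=1 S=105.4600 intr=38.8800 cont=40.9048 V=40.9048[hold]; j=2 S=166.7105 intr=0.0000 cont=12.5428 V=12.5428[hold]  S*(2)=66.7133
k=1: j=0 S=83.8784 intr=60.4616 cont=58.4197 V=60.4616[EX]; j=1 S=132.5945 intr=11.7455 cont=26.4678 V=26.4678[hold]  S*(1)=83.8784
k=0: j=0 S=105.4600 intr=38.8800 cont=42.9193 V=42.9193[hold]  S*(0)=-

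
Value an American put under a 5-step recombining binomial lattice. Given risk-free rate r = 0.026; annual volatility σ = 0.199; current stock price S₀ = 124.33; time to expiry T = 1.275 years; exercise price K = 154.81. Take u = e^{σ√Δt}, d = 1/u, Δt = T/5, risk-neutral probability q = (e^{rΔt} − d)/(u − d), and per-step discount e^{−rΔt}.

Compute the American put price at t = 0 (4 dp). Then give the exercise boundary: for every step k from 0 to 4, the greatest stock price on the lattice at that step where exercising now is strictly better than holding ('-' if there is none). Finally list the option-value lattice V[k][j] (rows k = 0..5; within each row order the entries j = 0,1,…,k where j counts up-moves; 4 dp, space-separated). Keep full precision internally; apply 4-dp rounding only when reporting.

price = 31.1454
boundary = - 112.4433 124.3300 112.4433 124.3300
tree:
31.1454
42.3667 20.6829
53.1169 30.4800 11.4630
62.8394 42.3667 19.1749 4.1423
71.6323 53.1169 30.4800 8.4743 0.0000
79.5846 62.8394 42.3667 17.3367 0.0000 0.0000

Δt=0.25500  u=1.10571  d=0.90439  q=0.50794  discount=0.99339
step 5 (expiry): payoffs max(K−S,0) = 79.5846 62.8394 42.3667 17.3367 0.0000 0.0000
step 4: (k=4,j=0): S=83.1777, (K−S)⁺=71.6323, hold=70.6093 ⇒ V=71.6323 exercise | (k=4,j=1): S=101.6931, (K−S)⁺=53.1169, hold=52.0939 ⇒ V=53.1169 exercise | (k=4,j=2): S=124.3300, (K−S)⁺=30.4800, hold=29.4570 ⇒ V=30.4800 exercise | (k=4,j=3): S=152.0059, (K−S)⁺=2.8041, hold=8.4743 ⇒ V=8.4743 continue | (k=4,j=4): S=185.8425, (K−S)⁺=0.0000, hold=0.0000 ⇒ V=0.0000 continue  boundary S*=124.3300
step 3: (k=3,j=0): S=91.9706, (K−S)⁺=62.8394, hold=61.8164 ⇒ V=62.8394 exercise | (k=3,j=1): S=112.4433, (K−S)⁺=42.3667, hold=41.3437 ⇒ V=42.3667 exercise | (k=3,j=2): S=137.4733, (K−S)⁺=17.3367, hold=19.1749 ⇒ V=19.1749 continue | (k=3,j=3): S=168.0749, (K−S)⁺=0.0000, hold=4.1423 ⇒ V=4.1423 continue  boundary S*=112.4433
step 2: (k=2,j=0): S=101.6931, (K−S)⁺=53.1169, hold=52.0939 ⇒ V=53.1169 exercise | (k=2,j=1): S=124.3300, (K−S)⁺=30.4800, hold=30.3845 ⇒ V=30.4800 exercise | (k=2,j=2): S=152.0059, (K−S)⁺=2.8041, hold=11.4630 ⇒ V=11.4630 continue  boundary S*=124.3300
step 1: (k=1,j=0): S=112.4433, (K−S)⁺=42.3667, hold=41.3437 ⇒ V=42.3667 exercise | (k=1,j=1): S=137.4733, (K−S)⁺=17.3367, hold=20.6829 ⇒ V=20.6829 continue  boundary S*=112.4433
step 0: (k=0,j=0): S=124.3300, (K−S)⁺=30.4800, hold=31.1454 ⇒ V=31.1454 continue  boundary S*=-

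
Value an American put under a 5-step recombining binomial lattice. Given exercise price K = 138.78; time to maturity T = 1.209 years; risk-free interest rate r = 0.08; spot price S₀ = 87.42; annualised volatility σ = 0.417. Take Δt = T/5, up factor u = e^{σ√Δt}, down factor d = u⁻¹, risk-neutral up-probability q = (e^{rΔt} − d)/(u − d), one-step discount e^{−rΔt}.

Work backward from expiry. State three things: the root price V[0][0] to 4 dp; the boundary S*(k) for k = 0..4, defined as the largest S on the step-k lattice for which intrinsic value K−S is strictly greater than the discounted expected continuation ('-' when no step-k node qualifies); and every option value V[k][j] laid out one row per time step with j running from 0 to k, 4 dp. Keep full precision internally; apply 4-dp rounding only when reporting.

price = 51.3600
boundary = 87.4200 71.2128 87.4200 71.2128 87.4200
tree:
51.3600
67.5672 35.1222
80.7697 51.3600 20.0190
91.5246 67.5672 32.9460 7.6826
100.2855 80.7697 51.3600 15.5476 0.0000
107.4222 91.5246 67.5672 31.4642 0.0000 0.0000

params: Δt=0.24180 u=1.22759 d=0.81460 q=0.49621 e^(-rΔt)=0.98084
t_5 payoffs: 107.4222 91.5246 67.5672 31.4642 0.0000 0.0000
t_4: node(4,0) S=38.4945 payoff=100.2855 vs cont=97.6267 → 100.2855 [stop]  node(4,1) S=58.0103 payoff=80.7697 vs cont=78.1110 → 80.7697 [stop]  node(4,2) S=87.4200 payoff=51.3600 vs cont=48.7012 → 51.3600 [stop]  node(4,3) S=131.7397 payoff=7.0403 vs cont=15.5476 → 15.5476 [wait]  node(4,4) S=198.5285 payoff=0.0000 vs cont=0.0000 → 0.0000 [wait]  ⇒ S*(4)=87.4200
t_3: node(3,0) S=47.2554 payoff=91.5246 vs cont=88.8658 → 91.5246 [stop]  node(3,1) S=71.2128 payoff=67.5672 vs cont=64.9085 → 67.5672 [stop]  node(3,2) S=107.3158 payoff=31.4642 vs cont=32.9460 → 32.9460 [wait]  node(3,3) S=161.7223 payoff=0.0000 vs cont=7.6826 → 7.6826 [wait]  ⇒ S*(3)=71.2128
t_2: node(2,0) S=58.0103 payoff=80.7697 vs cont=78.1110 → 80.7697 [stop]  node(2,1) S=87.4200 payoff=51.3600 vs cont=49.4224 → 51.3600 [stop]  node(2,2) S=131.7397 payoff=7.0403 vs cont=20.0190 → 20.0190 [wait]  ⇒ S*(2)=87.4200
t_1: node(1,0) S=71.2128 payoff=67.5672 vs cont=64.9085 → 67.5672 [stop]  node(1,1) S=107.3158 payoff=31.4642 vs cont=35.1222 → 35.1222 [wait]  ⇒ S*(1)=71.2128
t_0: node(0,0) S=87.4200 payoff=51.3600 vs cont=50.4816 → 51.3600 [stop]  ⇒ S*(0)=87.4200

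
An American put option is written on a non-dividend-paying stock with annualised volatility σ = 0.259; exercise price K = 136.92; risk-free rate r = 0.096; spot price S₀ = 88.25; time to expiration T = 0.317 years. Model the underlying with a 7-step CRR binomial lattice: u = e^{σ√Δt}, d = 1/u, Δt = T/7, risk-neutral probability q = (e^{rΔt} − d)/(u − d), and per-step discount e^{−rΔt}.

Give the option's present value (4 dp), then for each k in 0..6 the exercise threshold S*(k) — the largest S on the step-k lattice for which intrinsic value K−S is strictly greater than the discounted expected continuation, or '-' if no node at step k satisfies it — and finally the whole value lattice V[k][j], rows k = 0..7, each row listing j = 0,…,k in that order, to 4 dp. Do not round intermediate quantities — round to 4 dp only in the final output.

price = 48.6700
boundary = 88.2500 93.2506 98.5345 104.1178 110.0175 116.2514 122.8387
tree:
48.6700
53.4024 43.6694
57.8810 48.6700 38.3855
62.1195 53.4024 43.6694 32.8022
66.1307 57.8810 48.6700 38.3855 26.9025
69.9267 62.1195 53.4024 43.6694 32.8022 20.6686
73.5193 66.1307 57.8810 48.6700 38.3855 26.9025 14.0813
76.9191 69.9267 62.1195 53.4024 43.6694 32.8022 20.6686 7.1209

params: Δt=0.04529 u=1.05666 d=0.94638 q=0.52573 e^(-rΔt)=0.99566
t_7 payoffs: 76.9191 69.9267 62.1195 53.4024 43.6694 32.8022 20.6686 7.1209
t_6: node(6,0) S=63.4007 payoff=73.5193 vs cont=72.9253 → 73.5193 [stop]  node(6,1) S=70.7893 payoff=66.1307 vs cont=65.5367 → 66.1307 [stop]  node(6,2) S=79.0390 payoff=57.8810 vs cont=57.2871 → 57.8810 [stop]  node(6,3) S=88.2500 payoff=48.6700 vs cont=48.0760 → 48.6700 [stop]  node(6,4) S=98.5345 payoff=38.3855 vs cont=37.7916 → 38.3855 [stop]  node(6,5) S=110.0175 payoff=26.9025 vs cont=26.3086 → 26.9025 [stop]  node(6,6) S=122.8387 payoff=14.0813 vs cont=13.4874 → 14.0813 [stop]  ⇒ S*(6)=122.8387
t_5: node(5,0) S=66.9933 payoff=69.9267 vs cont=69.3328 → 69.9267 [stop]  node(5,1) S=74.8005 payoff=62.1195 vs cont=61.5255 → 62.1195 [stop]  node(5,2) S=83.5176 payoff=53.4024 vs cont=52.8084 → 53.4024 [stop]  node(5,3) S=93.2506 payoff=43.6694 vs cont=43.0755 → 43.6694 [stop]  node(5,4) S=104.1178 payoff=32.8022 vs cont=32.2083 → 32.8022 [stop]  node(5,5) S=116.2514 payoff=20.6686 vs cont=20.0746 → 20.6686 [stop]  ⇒ S*(5)=116.2514
t_4: node(4,0) S=70.7893 payoff=66.1307 vs cont=65.5367 → 66.1307 [stop]  node(4,1) S=79.0390 payoff=57.8810 vs cont=57.2871 → 57.8810 [stop]  node(4,2) S=88.2500 payoff=48.6700 vs cont=48.0760 → 48.6700 [stop]  node(4,3) S=98.5345 payoff=38.3855 vs cont=37.7916 → 38.3855 [stop]  node(4,4) S=110.0175 payoff=26.9025 vs cont=26.3086 → 26.9025 [stop]  ⇒ S*(4)=110.0175
t_3: node(3,0) S=74.8005 payoff=62.1195 vs cont=61.5255 → 62.1195 [stop]  node(3,1) S=83.5176 payoff=53.4024 vs cont=52.8084 → 53.4024 [stop]  node(3,2) S=93.2506 payoff=43.6694 vs cont=43.0755 → 43.6694 [stop]  node(3,3) S=104.1178 payoff=32.8022 vs cont=32.2083 → 32.8022 [stop]  ⇒ S*(3)=104.1178
t_2: node(2,0) S=79.0390 payoff=57.8810 vs cont=57.2871 → 57.8810 [stop]  node(2,1) S=88.2500 payoff=48.6700 vs cont=48.0760 → 48.6700 [stop]  node(2,2) S=98.5345 payoff=38.3855 vs cont=37.7916 → 38.3855 [stop]  ⇒ S*(2)=98.5345
t_1: node(1,0) S=83.5176 payoff=53.4024 vs cont=52.8084 → 53.4024 [stop]  node(1,1) S=93.2506 payoff=43.6694 vs cont=43.0755 → 43.6694 [stop]  ⇒ S*(1)=93.2506
t_0: node(0,0) S=88.2500 payoff=48.6700 vs cont=48.0760 → 48.6700 [stop]  ⇒ S*(0)=88.2500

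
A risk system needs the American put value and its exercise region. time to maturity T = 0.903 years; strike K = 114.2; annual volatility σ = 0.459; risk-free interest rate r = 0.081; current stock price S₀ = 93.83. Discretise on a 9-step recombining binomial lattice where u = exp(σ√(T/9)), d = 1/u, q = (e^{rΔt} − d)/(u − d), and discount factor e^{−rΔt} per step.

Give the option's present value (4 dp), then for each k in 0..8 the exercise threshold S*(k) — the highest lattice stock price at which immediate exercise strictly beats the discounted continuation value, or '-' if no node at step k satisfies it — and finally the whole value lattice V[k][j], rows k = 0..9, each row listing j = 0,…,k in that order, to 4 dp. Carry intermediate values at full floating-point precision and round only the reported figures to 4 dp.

params: Δt=0.10033 u=1.15649 d=0.86468 q=0.49168 e^(-rΔt)=0.99191
t_9 payoffs: 88.8451 80.2885 68.8444 53.5382 33.0666 5.6865 0.0000 0.0000 0.0000 0.0000
t_8: node(8,0) S=29.3227 payoff=84.8773 vs cont=83.9529 → 84.8773 [stop]  node(8,1) S=39.2183 payoff=74.9817 vs cont=74.0574 → 74.9817 [stop]  node(8,2) S=52.4533 payoff=61.7467 vs cont=60.8223 → 61.7467 [stop]  node(8,3) S=70.1548 payoff=44.0452 vs cont=43.1209 → 44.0452 [stop]  node(8,4) S=93.8300 payoff=20.3700 vs cont=19.4457 → 20.3700 [stop]  node(8,5) S=125.4949 payoff=0.0000 vs cont=2.8671 → 2.8671 [wait]  node(8,6) S=167.8458 payoff=0.0000 vs cont=0.0000 → 0.0000 [wait]  node(8,7) S=224.4889 payoff=0.0000 vs cont=0.0000 → 0.0000 [wait]  node(8,8) S=300.2474 payoff=0.0000 vs cont=0.0000 → 0.0000 [wait]  ⇒ S*(8)=93.8300
t_7: node(7,0) S=33.9115 payoff=80.2885 vs cont=79.3642 → 80.2885 [stop]  node(7,1) S=45.3556 payoff=68.8444 vs cont=67.9201 → 68.8444 [stop]  node(7,2) S=60.6618 payoff=53.5382 vs cont=52.6139 → 53.5382 [stop]  node(7,3) S=81.1334 payoff=33.0666 vs cont=32.1423 → 33.0666 [stop]  node(7,4) S=108.5135 payoff=5.6865 vs cont=11.6690 → 11.6690 [wait]  node(7,5) S=145.1337 payoff=0.0000 vs cont=1.4456 → 1.4456 [wait]  node(7,6) S=194.1121 payoff=0.0000 vs cont=0.0000 → 0.0000 [wait]  node(7,7) S=259.6193 payoff=0.0000 vs cont=0.0000 → 0.0000 [wait]  ⇒ S*(7)=81.1334
t_6: node(6,0) S=39.2183 payoff=74.9817 vs cont=74.0574 → 74.9817 [stop]  node(6,1) S=52.4533 payoff=61.7467 vs cont=60.8223 → 61.7467 [stop]  node(6,2) S=70.1548 payoff=44.0452 vs cont=43.1209 → 44.0452 [stop]  node(6,3) S=93.8300 payoff=20.3700 vs cont=22.3633 → 22.3633 [wait]  node(6,4) S=125.4949 payoff=0.0000 vs cont=6.5886 → 6.5886 [wait]  node(6,5) S=167.8458 payoff=0.0000 vs cont=0.7289 → 0.7289 [wait]  node(6,6) S=224.4889 payoff=0.0000 vs cont=0.0000 → 0.0000 [wait]  ⇒ S*(6)=70.1548
t_5: node(5,0) S=45.3556 payoff=68.8444 vs cont=67.9201 → 68.8444 [stop]  node(5,1) S=60.6618 payoff=53.5382 vs cont=52.6139 → 53.5382 [stop]  node(5,2) S=81.1334 payoff=33.0666 vs cont=33.1144 → 33.1144 [wait]  node(5,3) S=108.5135 payoff=5.6865 vs cont=14.4890 → 14.4890 [wait]  node(5,4) S=145.1337 payoff=0.0000 vs cont=3.6775 → 3.6775 [wait]  node(5,5) S=194.1121 payoff=0.0000 vs cont=0.3675 → 0.3675 [wait]  ⇒ S*(5)=60.6618
t_4: node(4,0) S=52.4533 payoff=61.7467 vs cont=60.8223 → 61.7467 [stop]  node(4,1) S=70.1548 payoff=44.0452 vs cont=43.1442 → 44.0452 [stop]  node(4,2) S=93.8300 payoff=20.3700 vs cont=23.7627 → 23.7627 [wait]  node(4,3) S=125.4949 payoff=0.0000 vs cont=9.0989 → 9.0989 [wait]  node(4,4) S=167.8458 payoff=0.0000 vs cont=2.0334 → 2.0334 [wait]  ⇒ S*(4)=70.1548
t_3: node(3,0) S=60.6618 payoff=53.5382 vs cont=52.6139 → 53.5382 [stop]  node(3,1) S=81.1334 payoff=33.0666 vs cont=33.7969 → 33.7969 [wait]  node(3,2) S=108.5135 payoff=5.6865 vs cont=16.4188 → 16.4188 [wait]  node(3,3) S=145.1337 payoff=0.0000 vs cont=5.5794 → 5.5794 [wait]  ⇒ S*(3)=60.6618
t_2: node(2,0) S=70.1548 payoff=44.0452 vs cont=43.4770 → 44.0452 [stop]  node(2,1) S=93.8300 payoff=20.3700 vs cont=25.0481 → 25.0481 [wait]  node(2,2) S=125.4949 payoff=0.0000 vs cont=10.9996 → 10.9996 [wait]  ⇒ S*(2)=70.1548
t_1: node(1,0) S=81.1334 payoff=33.0666 vs cont=34.4238 → 34.4238 [wait]  node(1,1) S=108.5135 payoff=5.6865 vs cont=17.9939 → 17.9939 [wait]  ⇒ S*(1)=-
t_0: node(0,0) S=93.8300 payoff=20.3700 vs cont=26.1323 → 26.1323 [wait]  ⇒ S*(0)=-

price = 26.1323
boundary = - - 70.1548 60.6618 70.1548 60.6618 70.1548 81.1334 93.8300
tree:
26.1323
34.4238 17.9939
44.0452 25.0481 10.9996
53.5382 33.7969 16.4188 5.5794
61.7467 44.0452 23.7627 9.0989 2.0334
68.8444 53.5382 33.1144 14.4890 3.6775 0.3675
74.9817 61.7467 44.0452 22.3633 6.5886 0.7289 0.0000
80.2885 68.8444 53.5382 33.0666 11.6690 1.4456 0.0000 0.0000
84.8773 74.9817 61.7467 44.0452 20.3700 2.8671 0.0000 0.0000 0.0000
88.8451 80.2885 68.8444 53.5382 33.0666 5.6865 0.0000 0.0000 0.0000 0.0000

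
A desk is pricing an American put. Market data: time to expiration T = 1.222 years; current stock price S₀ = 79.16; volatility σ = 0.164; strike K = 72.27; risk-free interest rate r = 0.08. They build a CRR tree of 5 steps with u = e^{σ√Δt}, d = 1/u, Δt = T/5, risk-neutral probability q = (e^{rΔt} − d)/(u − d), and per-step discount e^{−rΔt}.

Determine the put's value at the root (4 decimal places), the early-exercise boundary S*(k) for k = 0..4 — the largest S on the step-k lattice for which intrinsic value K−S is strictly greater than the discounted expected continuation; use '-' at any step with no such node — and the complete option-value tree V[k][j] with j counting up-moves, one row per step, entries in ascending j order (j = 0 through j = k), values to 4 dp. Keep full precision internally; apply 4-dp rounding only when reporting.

price = 1.1335
boundary = - - - 62.0687 67.3106
tree:
1.1335
2.4527 0.2962
5.1311 0.7578 0.0000
10.2013 1.9387 0.0000 0.0000
15.0350 4.9594 0.0000 0.0000 0.0000
19.4923 10.2013 0.0000 0.0000 0.0000 0.0000

params: Δt=0.24440 u=1.08445 d=0.92212 q=0.60137 e^(-rΔt)=0.98064
t_5 payoffs: 19.4923 10.2013 0.0000 0.0000 0.0000 0.0000
t_4: node(4,0) S=57.2350 payoff=15.0350 vs cont=13.6357 → 15.0350 [stop]  node(4,1) S=67.3106 payoff=4.9594 vs cont=3.9878 → 4.9594 [stop]  node(4,2) S=79.1600 payoff=0.0000 vs cont=0.0000 → 0.0000 [wait]  node(4,3) S=93.0953 payoff=0.0000 vs cont=0.0000 → 0.0000 [wait]  node(4,4) S=109.4838 payoff=0.0000 vs cont=0.0000 → 0.0000 [wait]  ⇒ S*(4)=67.3106
t_3: node(3,0) S=62.0687 payoff=10.2013 vs cont=8.8020 → 10.2013 [stop]  node(3,1) S=72.9953 payoff=0.0000 vs cont=1.9387 → 1.9387 [wait]  node(3,2) S=85.8454 payoff=0.0000 vs cont=0.0000 → 0.0000 [wait]  node(3,3) S=100.9576 payoff=0.0000 vs cont=0.0000 → 0.0000 [wait]  ⇒ S*(3)=62.0687
t_2: node(2,0) S=67.3106 payoff=4.9594 vs cont=5.1311 → 5.1311 [wait]  node(2,1) S=79.1600 payoff=0.0000 vs cont=0.7578 → 0.7578 [wait]  node(2,2) S=93.0953 payoff=0.0000 vs cont=0.0000 → 0.0000 [wait]  ⇒ S*(2)=-
t_1: node(1,0) S=72.9953 payoff=0.0000 vs cont=2.4527 → 2.4527 [wait]  node(1,1) S=85.8454 payoff=0.0000 vs cont=0.2962 → 0.2962 [wait]  ⇒ S*(1)=-
t_0: node(0,0) S=79.1600 payoff=0.0000 vs cont=1.1335 → 1.1335 [wait]  ⇒ S*(0)=-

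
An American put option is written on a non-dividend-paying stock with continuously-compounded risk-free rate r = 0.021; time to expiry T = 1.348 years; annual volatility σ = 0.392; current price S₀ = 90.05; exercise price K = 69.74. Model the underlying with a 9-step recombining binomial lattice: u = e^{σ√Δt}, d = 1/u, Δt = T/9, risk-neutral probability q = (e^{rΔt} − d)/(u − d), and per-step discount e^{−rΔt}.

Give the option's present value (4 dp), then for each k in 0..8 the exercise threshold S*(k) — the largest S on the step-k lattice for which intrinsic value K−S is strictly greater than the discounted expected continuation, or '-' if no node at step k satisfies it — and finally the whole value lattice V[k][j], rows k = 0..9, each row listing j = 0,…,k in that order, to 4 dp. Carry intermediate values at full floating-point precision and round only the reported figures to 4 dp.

price = 5.9518
boundary = - - - - - 42.1748 36.2382 42.1748 49.0839
tree:
5.9518
8.5777 3.0598
12.0553 4.7524 1.1906
16.4550 7.2235 2.0252 0.2667
21.7133 10.6941 3.3968 0.5072 0.0000
27.5652 15.3247 5.5956 0.9646 0.0000 0.0000
33.5018 21.0831 8.9980 1.8344 0.0000 0.0000 0.0000
38.6027 27.5652 13.9866 3.4884 0.0000 0.0000 0.0000 0.0000
42.9856 33.5018 20.6561 6.6337 0.0000 0.0000 0.0000 0.0000 0.0000
46.7516 38.6027 27.5652 12.6151 0.0000 0.0000 0.0000 0.0000 0.0000 0.0000

Δt=0.14978, u=1.16382, d=0.85924, q=0.47249, disc=e^(-rΔt)=0.99686
k=9 terminal: V=max(K-S,0) → 46.7516 38.6027 27.5652 12.6151 0.0000 0.0000 0.0000 0.0000 0.0000 0.0000
k=8: j=0 S=26.7544 intr=42.9856 cont=42.7666 V=42.9856[EX]; j=1 S=36.2382 intr=33.5018 cont=33.2828 V=33.5018[EX]; j=2 S=49.0839 intr=20.6561 cont=20.4371 V=20.6561[EX]; j=3 S=66.4831 intr=3.2569 cont=6.6337 V=6.6337[hold]; j=4 S=90.0500 intr=0.0000 cont=0.0000 V=0.0000[hold]; j=5 S=121.9708 intr=0.0000 cont=0.0000 V=0.0000[hold]; j=6 S=165.2069 intr=0.0000 cont=0.0000 V=0.0000[hold]; j=7 S=223.7693 intr=0.0000 cont=0.0000 V=0.0000[hold]; j=8 S=303.0909 intr=0.0000 cont=0.0000 V=0.0000[hold]  S*(8)=49.0839
k=7: j=0 S=31.1373 intr=38.6027 cont=38.3837 V=38.6027[EX]; j=1 S=42.1748 intr=27.5652 cont=27.3462 V=27.5652[EX]; j=2 S=57.1249 intr=12.6151 cont=13.9866 V=13.9866[hold]; j=3 S=77.3745 intr=0.0000 cont=3.4884 V=3.4884[hold]; j=4 S=104.8021 intr=0.0000 cont=0.0000 V=0.0000[hold]; j=5 S=141.9522 intr=0.0000 cont=0.0000 V=0.0000[hold]; j=6 S=192.2713 intr=0.0000 cont=0.0000 V=0.0000[hold]; j=7 S=260.4274 intr=0.0000 cont=0.0000 V=0.0000[hold]  S*(7)=42.1748
k=6: j=0 S=36.2382 intr=33.5018 cont=33.2828 V=33.5018[EX]; j=1 S=49.0839 intr=20.6561 cont=21.0831 V=21.0831[hold]; j=2 S=66.4831 intr=3.2569 cont=8.9980 V=8.9980[hold]; j=3 S=90.0500 intr=0.0000 cont=1.8344 V=1.8344[hold]; j=4 S=121.9708 intr=0.0000 cont=0.0000 V=0.0000[hold]; j=5 S=165.2069 intr=0.0000 cont=0.0000 V=0.0000[hold]; j=6 S=223.7693 intr=0.0000 cont=0.0000 V=0.0000[hold]  S*(6)=36.2382
k=5: j=0 S=42.1748 intr=27.5652 cont=27.5473 V=27.5652[EX]; j=1 S=57.1249 intr=12.6151 cont=15.3247 V=15.3247[hold]; j=2 S=77.3745 intr=0.0000 cont=5.5956 V=5.5956[hold]; j=3 S=104.8021 intr=0.0000 cont=0.9646 V=0.9646[hold]; j=4 S=141.9522 intr=0.0000 cont=0.0000 V=0.0000[hold]; j=5 S=192.2713 intr=0.0000 cont=0.0000 V=0.0000[hold]  S*(5)=42.1748
k=4: j=0 S=49.0839 intr=20.6561 cont=21.7133 V=21.7133[hold]; j=1 S=66.4831 intr=3.2569 cont=10.6941 V=10.6941[hold]; j=2 S=90.0500 intr=0.0000 cont=3.3968 V=3.3968[hold]; j=3 S=121.9708 intr=0.0000 cont=0.5072 V=0.5072[hold]; j=4 S=165.2069 intr=0.0000 cont=0.0000 V=0.0000[hold]  S*(4)=-
k=3: j=0 S=57.1249 intr=12.6151 cont=16.4550 V=16.4550[hold]; j=1 S=77.3745 intr=0.0000 cont=7.2235 V=7.2235[hold]; j=2 S=104.8021 intr=0.0000 cont=2.0252 V=2.0252[hold]; j=3 S=141.9522 intr=0.0000 cont=0.2667 V=0.2667[hold]  S*(3)=-
k=2: j=0 S=66.4831 intr=3.2569 cont=12.0553 V=12.0553[hold]; j=1 S=90.0500 intr=0.0000 cont=4.7524 V=4.7524[hold]; j=2 S=121.9708 intr=0.0000 cont=1.1906 V=1.1906[hold]  S*(2)=-
k=1: j=0 S=77.3745 intr=0.0000 cont=8.5777 V=8.5777[hold]; j=1 S=104.8021 intr=0.0000 cont=3.0598 V=3.0598[hold]  S*(1)=-
k=0: j=0 S=90.0500 intr=0.0000 cont=5.9518 V=5.9518[hold]  S*(0)=-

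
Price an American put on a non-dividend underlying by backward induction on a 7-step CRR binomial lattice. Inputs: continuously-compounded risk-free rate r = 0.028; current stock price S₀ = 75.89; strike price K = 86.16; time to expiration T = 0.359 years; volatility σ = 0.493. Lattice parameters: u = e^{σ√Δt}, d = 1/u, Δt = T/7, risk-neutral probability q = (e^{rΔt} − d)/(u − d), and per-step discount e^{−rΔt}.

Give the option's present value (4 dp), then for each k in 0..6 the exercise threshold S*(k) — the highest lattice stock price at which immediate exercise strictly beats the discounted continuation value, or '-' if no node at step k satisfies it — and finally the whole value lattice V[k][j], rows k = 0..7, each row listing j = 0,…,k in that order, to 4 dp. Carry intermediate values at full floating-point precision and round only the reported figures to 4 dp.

price = 14.9157
boundary = - - - 54.2903 60.7029 67.8730 75.8900
tree:
14.9157
19.9422 9.4832
25.7226 13.7033 4.9132
31.8697 19.1014 7.8622 1.7143
37.6049 25.4571 12.2330 3.1231 0.1844
42.7343 31.8697 18.2870 5.6727 0.3541 0.0000
47.3217 37.6049 25.4571 10.2700 0.6801 0.0000 0.0000
51.4246 42.7343 31.8697 18.2870 1.3061 0.0000 0.0000 0.0000

params: Δt=0.05129 u=1.11812 d=0.89436 q=0.47854 e^(-rΔt)=0.99857
t_7 payoffs: 51.4246 42.7343 31.8697 18.2870 1.3061 0.0000 0.0000 0.0000
t_6: node(6,0) S=38.8383 payoff=47.3217 vs cont=47.1981 → 47.3217 [stop]  node(6,1) S=48.5551 payoff=37.6049 vs cont=37.4813 → 37.6049 [stop]  node(6,2) S=60.7029 payoff=25.4571 vs cont=25.3334 → 25.4571 [stop]  node(6,3) S=75.8900 payoff=10.2700 vs cont=10.1464 → 10.2700 [stop]  node(6,4) S=94.8767 payoff=0.0000 vs cont=0.6801 → 0.6801 [wait]  node(6,5) S=118.6136 payoff=0.0000 vs cont=0.0000 → 0.0000 [wait]  node(6,6) S=148.2891 payoff=0.0000 vs cont=0.0000 → 0.0000 [wait]  ⇒ S*(6)=75.8900
t_5: node(5,0) S=43.4257 payoff=42.7343 vs cont=42.6106 → 42.7343 [stop]  node(5,1) S=54.2903 payoff=31.8697 vs cont=31.7461 → 31.8697 [stop]  node(5,2) S=67.8730 payoff=18.2870 vs cont=18.1634 → 18.2870 [stop]  node(5,3) S=84.8539 payoff=1.3061 vs cont=5.6727 → 5.6727 [wait]  node(5,4) S=106.0833 payoff=0.0000 vs cont=0.3541 → 0.3541 [wait]  node(5,5) S=132.6239 payoff=0.0000 vs cont=0.0000 → 0.0000 [wait]  ⇒ S*(5)=67.8730
t_4: node(4,0) S=48.5551 payoff=37.6049 vs cont=37.4813 → 37.6049 [stop]  node(4,1) S=60.7029 payoff=25.4571 vs cont=25.3334 → 25.4571 [stop]  node(4,2) S=75.8900 payoff=10.2700 vs cont=12.2330 → 12.2330 [wait]  node(4,3) S=94.8767 payoff=0.0000 vs cont=3.1231 → 3.1231 [wait]  node(4,4) S=118.6136 payoff=0.0000 vs cont=0.1844 → 0.1844 [wait]  ⇒ S*(4)=60.7029
t_3: node(3,0) S=54.2903 payoff=31.8697 vs cont=31.7461 → 31.8697 [stop]  node(3,1) S=67.8730 payoff=18.2870 vs cont=19.1014 → 19.1014 [wait]  node(3,2) S=84.8539 payoff=1.3061 vs cont=7.8622 → 7.8622 [wait]  node(3,3) S=106.0833 payoff=0.0000 vs cont=1.7143 → 1.7143 [wait]  ⇒ S*(3)=54.2903
t_2: node(2,0) S=60.7029 payoff=25.4571 vs cont=25.7226 → 25.7226 [wait]  node(2,1) S=75.8900 payoff=10.2700 vs cont=13.7033 → 13.7033 [wait]  node(2,2) S=94.8767 payoff=0.0000 vs cont=4.9132 → 4.9132 [wait]  ⇒ S*(2)=-
t_1: node(1,0) S=67.8730 payoff=18.2870 vs cont=19.9422 → 19.9422 [wait]  node(1,1) S=84.8539 payoff=1.3061 vs cont=9.4832 → 9.4832 [wait]  ⇒ S*(1)=-
t_0: node(0,0) S=75.8900 payoff=10.2700 vs cont=14.9157 → 14.9157 [wait]  ⇒ S*(0)=-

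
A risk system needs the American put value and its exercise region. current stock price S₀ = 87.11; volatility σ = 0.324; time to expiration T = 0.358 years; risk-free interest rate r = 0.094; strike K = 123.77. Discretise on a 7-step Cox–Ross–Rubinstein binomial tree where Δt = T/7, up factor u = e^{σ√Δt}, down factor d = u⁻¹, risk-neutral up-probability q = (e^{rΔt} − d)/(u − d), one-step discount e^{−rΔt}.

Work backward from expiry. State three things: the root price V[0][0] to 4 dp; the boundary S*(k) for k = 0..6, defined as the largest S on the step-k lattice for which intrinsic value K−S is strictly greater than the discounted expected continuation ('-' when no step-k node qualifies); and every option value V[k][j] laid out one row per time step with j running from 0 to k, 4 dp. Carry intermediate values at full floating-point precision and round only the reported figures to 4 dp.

Δt=0.05114, u=1.07602, d=0.92935, q=0.51455, disc=e^(-rΔt)=0.99520
k=7 terminal: V=max(K-S,0) → 71.6125 63.3807 53.8497 42.8145 30.0376 15.2443 0.0000 0.0000
k=6: j=0 S=56.1227 intr=67.6473 cont=67.0537 V=67.6473[EX]; j=1 S=64.9803 intr=58.7897 cont=58.1961 V=58.7897[EX]; j=2 S=75.2359 intr=48.5341 cont=47.9406 V=48.5341[EX]; j=3 S=87.1100 intr=36.6600 cont=36.0664 V=36.6600[EX]; j=4 S=100.8582 intr=22.9118 cont=22.3182 V=22.9118[EX]; j=5 S=116.7762 intr=6.9938 cont=7.3649 V=7.3649[hold]; j=6 S=135.2065 intr=0.0000 cont=0.0000 V=0.0000[hold]  S*(6)=100.8582
k=5: j=0 S=60.3893 intr=63.3807 cont=62.7871 V=63.3807[EX]; j=1 S=69.9203 intr=53.8497 cont=53.2561 V=53.8497[EX]; j=2 S=80.9555 intr=42.8145 cont=42.2209 V=42.8145[EX]; j=3 S=93.7324 intr=30.0376 cont=29.4440 V=30.0376[EX]; j=4 S=108.5257 intr=15.2443 cont=14.8407 V=15.2443[EX]; j=5 S=125.6539 intr=0.0000 cont=3.5582 V=3.5582[hold]  S*(5)=108.5257
k=4: j=0 S=64.9803 intr=58.7897 cont=58.1961 V=58.7897[EX]; j=1 S=75.2359 intr=48.5341 cont=47.9406 V=48.5341[EX]; j=2 S=87.1100 intr=36.6600 cont=36.0664 V=36.6600[EX]; j=3 S=100.8582 intr=22.9118 cont=22.3182 V=22.9118[EX]; j=4 S=116.7762 intr=6.9938 cont=9.1870 V=9.1870[hold]  S*(4)=100.8582
k=3: j=0 S=69.9203 intr=53.8497 cont=53.2561 V=53.8497[EX]; j=1 S=80.9555 intr=42.8145 cont=42.2209 V=42.8145[EX]; j=2 S=93.7324 intr=30.0376 cont=29.4440 V=30.0376[EX]; j=3 S=108.5257 intr=15.2443 cont=15.7737 V=15.7737[hold]  S*(3)=93.7324
k=2: j=0 S=75.2359 intr=48.5341 cont=47.9406 V=48.5341[EX]; j=1 S=87.1100 intr=36.6600 cont=36.0664 V=36.6600[EX]; j=2 S=100.8582 intr=22.9118 cont=22.5894 V=22.9118[EX]  S*(2)=100.8582
k=1: j=0 S=80.9555 intr=42.8145 cont=42.2209 V=42.8145[EX]; j=1 S=93.7324 intr=30.0376 cont=29.4440 V=30.0376[EX]  S*(1)=93.7324
k=0: j=0 S=87.1100 intr=36.6600 cont=36.0664 V=36.6600[EX]  S*(0)=87.1100

price = 36.6600
boundary = 87.1100 93.7324 100.8582 93.7324 100.8582 108.5257 100.8582
tree:
36.6600
42.8145 30.0376
48.5341 36.6600 22.9118
53.8497 42.8145 30.0376 15.7737
58.7897 48.5341 36.6600 22.9118 9.1870
63.3807 53.8497 42.8145 30.0376 15.2443 3.5582
67.6473 58.7897 48.5341 36.6600 22.9118 7.3649 0.0000
71.6125 63.3807 53.8497 42.8145 30.0376 15.2443 0.0000 0.0000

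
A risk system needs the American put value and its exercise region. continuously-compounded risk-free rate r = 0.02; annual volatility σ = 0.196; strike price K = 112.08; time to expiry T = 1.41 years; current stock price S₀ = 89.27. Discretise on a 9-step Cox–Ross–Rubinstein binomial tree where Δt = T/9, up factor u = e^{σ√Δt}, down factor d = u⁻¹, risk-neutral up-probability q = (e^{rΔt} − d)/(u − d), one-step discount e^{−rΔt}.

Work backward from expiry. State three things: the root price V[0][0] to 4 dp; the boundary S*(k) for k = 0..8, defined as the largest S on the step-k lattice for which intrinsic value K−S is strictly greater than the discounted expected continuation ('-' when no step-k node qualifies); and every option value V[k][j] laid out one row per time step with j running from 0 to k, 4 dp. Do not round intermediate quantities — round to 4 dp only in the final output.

params: Δt=0.15667 u=1.08067 d=0.92535 q=0.50082 e^(-rΔt)=0.99687
t_9 payoffs: 67.6705 60.2167 51.5118 41.3459 29.4737 15.6088 0.0000 0.0000 0.0000 0.0000
t_8: node(8,0) S=47.9919 payoff=64.0881 vs cont=63.7374 → 64.0881 [stop]  node(8,1) S=56.0470 payoff=56.0330 vs cont=55.6823 → 56.0330 [stop]  node(8,2) S=65.4541 payoff=46.6259 vs cont=46.2753 → 46.6259 [stop]  node(8,3) S=76.4401 payoff=35.6399 vs cont=35.2893 → 35.6399 [stop]  node(8,4) S=89.2700 payoff=22.8100 vs cont=22.4594 → 22.8100 [stop]  node(8,5) S=104.2533 payoff=7.8267 vs cont=7.7672 → 7.8267 [stop]  node(8,6) S=121.7514 payoff=0.0000 vs cont=0.0000 → 0.0000 [wait]  node(8,7) S=142.1865 payoff=0.0000 vs cont=0.0000 → 0.0000 [wait]  node(8,8) S=166.0515 payoff=0.0000 vs cont=0.0000 → 0.0000 [wait]  ⇒ S*(8)=104.2533
t_7: node(7,0) S=51.8633 payoff=60.2167 vs cont=59.8660 → 60.2167 [stop]  node(7,1) S=60.5682 payoff=51.5118 vs cont=51.1611 → 51.5118 [stop]  node(7,2) S=70.7341 payoff=41.3459 vs cont=40.9952 → 41.3459 [stop]  node(7,3) S=82.6063 payoff=29.4737 vs cont=29.1230 → 29.4737 [stop]  node(7,4) S=96.4712 payoff=15.6088 vs cont=15.2582 → 15.6088 [stop]  node(7,5) S=112.6632 payoff=0.0000 vs cont=3.8947 → 3.8947 [wait]  node(7,6) S=131.5728 payoff=0.0000 vs cont=0.0000 → 0.0000 [wait]  node(7,7) S=153.6564 payoff=0.0000 vs cont=0.0000 → 0.0000 [wait]  ⇒ S*(7)=96.4712
t_6: node(6,0) S=56.0470 payoff=56.0330 vs cont=55.6823 → 56.0330 [stop]  node(6,1) S=65.4541 payoff=46.6259 vs cont=46.2753 → 46.6259 [stop]  node(6,2) S=76.4401 payoff=35.6399 vs cont=35.2893 → 35.6399 [stop]  node(6,3) S=89.2700 payoff=22.8100 vs cont=22.4594 → 22.8100 [stop]  node(6,4) S=104.2533 payoff=7.8267 vs cont=9.7117 → 9.7117 [wait]  node(6,5) S=121.7514 payoff=0.0000 vs cont=1.9381 → 1.9381 [wait]  node(6,6) S=142.1865 payoff=0.0000 vs cont=0.0000 → 0.0000 [wait]  ⇒ S*(6)=89.2700
t_5: node(5,0) S=60.5682 payoff=51.5118 vs cont=51.1611 → 51.5118 [stop]  node(5,1) S=70.7341 payoff=41.3459 vs cont=40.9952 → 41.3459 [stop]  node(5,2) S=82.6063 payoff=29.4737 vs cont=29.1230 → 29.4737 [stop]  node(5,3) S=96.4712 payoff=15.6088 vs cont=16.1992 → 16.1992 [wait]  node(5,4) S=112.6632 payoff=0.0000 vs cont=5.8003 → 5.8003 [wait]  node(5,5) S=131.5728 payoff=0.0000 vs cont=0.9644 → 0.9644 [wait]  ⇒ S*(5)=82.6063
t_4: node(4,0) S=65.4541 payoff=46.6259 vs cont=46.2753 → 46.6259 [stop]  node(4,1) S=76.4401 payoff=35.6399 vs cont=35.2893 → 35.6399 [stop]  node(4,2) S=89.2700 payoff=22.8100 vs cont=22.7541 → 22.8100 [stop]  node(4,3) S=104.2533 payoff=7.8267 vs cont=10.9568 → 10.9568 [wait]  node(4,4) S=121.7514 payoff=0.0000 vs cont=3.3678 → 3.3678 [wait]  ⇒ S*(4)=89.2700
t_3: node(3,0) S=70.7341 payoff=41.3459 vs cont=40.9952 → 41.3459 [stop]  node(3,1) S=82.6063 payoff=29.4737 vs cont=29.1230 → 29.4737 [stop]  node(3,2) S=96.4712 payoff=15.6088 vs cont=16.8209 → 16.8209 [wait]  node(3,3) S=112.6632 payoff=0.0000 vs cont=7.1337 → 7.1337 [wait]  ⇒ S*(3)=82.6063
t_2: node(2,0) S=76.4401 payoff=35.6399 vs cont=35.2893 → 35.6399 [stop]  node(2,1) S=89.2700 payoff=22.8100 vs cont=23.0645 → 23.0645 [wait]  node(2,2) S=104.2533 payoff=7.8267 vs cont=11.9319 → 11.9319 [wait]  ⇒ S*(2)=76.4401
t_1: node(1,0) S=82.6063 payoff=29.4737 vs cont=29.2501 → 29.4737 [stop]  node(1,1) S=96.4712 payoff=15.6088 vs cont=17.4344 → 17.4344 [wait]  ⇒ S*(1)=82.6063
t_0: node(0,0) S=89.2700 payoff=22.8100 vs cont=23.3708 → 23.3708 [wait]  ⇒ S*(0)=-

price = 23.3708
boundary = - 82.6063 76.4401 82.6063 89.2700 82.6063 89.2700 96.4712 104.2533
tree:
23.3708
29.4737 17.4344
35.6399 23.0645 11.9319
41.3459 29.4737 16.8209 7.1337
46.6259 35.6399 22.8100 10.9568 3.3678
51.5118 41.3459 29.4737 16.1992 5.8003 0.9644
56.0330 46.6259 35.6399 22.8100 9.7117 1.9381 0.0000
60.2167 51.5118 41.3459 29.4737 15.6088 3.8947 0.0000 0.0000
64.0881 56.0330 46.6259 35.6399 22.8100 7.8267 0.0000 0.0000 0.0000
67.6705 60.2167 51.5118 41.3459 29.4737 15.6088 0.0000 0.0000 0.0000 0.0000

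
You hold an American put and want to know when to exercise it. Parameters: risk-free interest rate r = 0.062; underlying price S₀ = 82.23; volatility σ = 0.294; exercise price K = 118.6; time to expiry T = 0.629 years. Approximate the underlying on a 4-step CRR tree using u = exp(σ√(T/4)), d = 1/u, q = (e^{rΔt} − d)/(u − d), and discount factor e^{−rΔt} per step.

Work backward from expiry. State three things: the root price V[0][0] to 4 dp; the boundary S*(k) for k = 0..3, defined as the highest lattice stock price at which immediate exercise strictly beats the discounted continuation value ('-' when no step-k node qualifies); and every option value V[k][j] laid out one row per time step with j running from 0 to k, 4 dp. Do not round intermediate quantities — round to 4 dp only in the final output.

Δt=0.15725, u=1.12365, d=0.88995, q=0.51281, disc=e^(-rΔt)=0.99030
k=4 terminal: V=max(K-S,0) → 67.0176 53.4723 36.3700 14.7767 0.0000
k=3: j=0 S=57.9607 intr=60.6393 cont=59.4886 V=60.6393[EX]; j=1 S=73.1810 intr=45.4190 cont=44.2684 V=45.4190[EX]; j=2 S=92.3980 intr=26.2020 cont=25.0513 V=26.2020[EX]; j=3 S=116.6613 intr=1.9387 cont=7.1292 V=7.1292[hold]  S*(3)=92.3980
k=2: j=0 S=65.1277 intr=53.4723 cont=52.3216 V=53.4723[EX]; j=1 S=82.2300 intr=36.3700 cont=35.2193 V=36.3700[EX]; j=2 S=103.8233 intr=14.7767 cont=16.2620 V=16.2620[hold]  S*(2)=82.2300
k=1: j=0 S=73.1810 intr=45.4190 cont=44.2684 V=45.4190[EX]; j=1 S=92.3980 intr=26.2020 cont=25.8056 V=26.2020[EX]  S*(1)=92.3980
k=0: j=0 S=82.2300 intr=36.3700 cont=35.2193 V=36.3700[EX]  S*(0)=82.2300

price = 36.3700
boundary = 82.2300 92.3980 82.2300 92.3980
tree:
36.3700
45.4190 26.2020
53.4723 36.3700 16.2620
60.6393 45.4190 26.2020 7.1292
67.0176 53.4723 36.3700 14.7767 0.0000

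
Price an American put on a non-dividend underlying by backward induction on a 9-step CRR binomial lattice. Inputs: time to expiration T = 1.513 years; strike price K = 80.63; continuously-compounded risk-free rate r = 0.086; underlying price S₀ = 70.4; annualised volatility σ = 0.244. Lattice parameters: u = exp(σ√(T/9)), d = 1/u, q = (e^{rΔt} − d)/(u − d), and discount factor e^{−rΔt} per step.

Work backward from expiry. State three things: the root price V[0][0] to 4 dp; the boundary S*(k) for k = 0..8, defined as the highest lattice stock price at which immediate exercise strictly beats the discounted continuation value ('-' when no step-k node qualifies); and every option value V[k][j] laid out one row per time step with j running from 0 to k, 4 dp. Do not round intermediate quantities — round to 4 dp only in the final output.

Δt=0.16811  u=1.10522  d=0.90480  q=0.54767  discount=0.98565
step 9 (expiry): payoffs max(K−S,0) = 52.0186 45.6810 37.9395 28.4832 16.9322 2.8226 0.0000 0.0000 0.0000 0.0000
step 8: (k=8,j=0): S=31.6218, (K−S)⁺=49.0082, hold=47.8509 ⇒ V=49.0082 exercise | (k=8,j=1): S=38.6263, (K−S)⁺=42.0037, hold=40.8464 ⇒ V=42.0037 exercise | (k=8,j=2): S=47.1824, (K−S)⁺=33.4476, hold=32.2903 ⇒ V=33.4476 exercise | (k=8,j=3): S=57.6337, (K−S)⁺=22.9963, hold=21.8390 ⇒ V=22.9963 exercise | (k=8,j=4): S=70.4000, (K−S)⁺=10.2300, hold=9.0727 ⇒ V=10.2300 exercise | (k=8,j=5): S=85.9942, (K−S)⁺=0.0000, hold=1.2584 ⇒ V=1.2584 continue | (k=8,j=6): S=105.0427, (K−S)⁺=0.0000, hold=0.0000 ⇒ V=0.0000 continue | (k=8,j=7): S=128.3105, (K−S)⁺=0.0000, hold=0.0000 ⇒ V=0.0000 continue | (k=8,j=8): S=156.7324, (K−S)⁺=0.0000, hold=0.0000 ⇒ V=0.0000 continue  boundary S*=70.4000
step 7: (k=7,j=0): S=34.9490, (K−S)⁺=45.6810, hold=44.5237 ⇒ V=45.6810 exercise | (k=7,j=1): S=42.6905, (K−S)⁺=37.9395, hold=36.7822 ⇒ V=37.9395 exercise | (k=7,j=2): S=52.1468, (K−S)⁺=28.4832, hold=27.3258 ⇒ V=28.4832 exercise | (k=7,j=3): S=63.6978, (K−S)⁺=16.9322, hold=15.7749 ⇒ V=16.9322 exercise | (k=7,j=4): S=77.8074, (K−S)⁺=2.8226, hold=5.2402 ⇒ V=5.2402 continue | (k=7,j=5): S=95.0424, (K−S)⁺=0.0000, hold=0.5611 ⇒ V=0.5611 continue | (k=7,j=6): S=116.0951, (K−S)⁺=0.0000, hold=0.0000 ⇒ V=0.0000 continue | (k=7,j=7): S=141.8112, (K−S)⁺=0.0000, hold=0.0000 ⇒ V=0.0000 continue  boundary S*=63.6978
step 6: (k=6,j=0): S=38.6263, (K−S)⁺=42.0037, hold=40.8464 ⇒ V=42.0037 exercise | (k=6,j=1): S=47.1824, (K−S)⁺=33.4476, hold=32.2903 ⇒ V=33.4476 exercise | (k=6,j=2): S=57.6337, (K−S)⁺=22.9963, hold=21.8390 ⇒ V=22.9963 exercise | (k=6,j=3): S=70.4000, (K−S)⁺=10.2300, hold=10.3777 ⇒ V=10.3777 continue | (k=6,j=4): S=85.9942, (K−S)⁺=0.0000, hold=2.6391 ⇒ V=2.6391 continue | (k=6,j=5): S=105.0427, (K−S)⁺=0.0000, hold=0.2501 ⇒ V=0.2501 continue | (k=6,j=6): S=128.3105, (K−S)⁺=0.0000, hold=0.0000 ⇒ V=0.0000 continue  boundary S*=57.6337
step 5: (k=5,j=0): S=42.6905, (K−S)⁺=37.9395, hold=36.7822 ⇒ V=37.9395 exercise | (k=5,j=1): S=52.1468, (K−S)⁺=28.4832, hold=27.3258 ⇒ V=28.4832 exercise | (k=5,j=2): S=63.6978, (K−S)⁺=16.9322, hold=15.8546 ⇒ V=16.9322 exercise | (k=5,j=3): S=77.8074, (K−S)⁺=2.8226, hold=6.0514 ⇒ V=6.0514 continue | (k=5,j=4): S=95.0424, (K−S)⁺=0.0000, hold=1.3117 ⇒ V=1.3117 continue | (k=5,j=5): S=116.0951, (K−S)⁺=0.0000, hold=0.1115 ⇒ V=0.1115 continue  boundary S*=63.6978
step 4: (k=4,j=0): S=47.1824, (K−S)⁺=33.4476, hold=32.2903 ⇒ V=33.4476 exercise | (k=4,j=1): S=57.6337, (K−S)⁺=22.9963, hold=21.8390 ⇒ V=22.9963 exercise | (k=4,j=2): S=70.4000, (K−S)⁺=10.2300, hold=10.8156 ⇒ V=10.8156 continue | (k=4,j=3): S=85.9942, (K−S)⁺=0.0000, hold=3.4060 ⇒ V=3.4060 continue | (k=4,j=4): S=105.0427, (K−S)⁺=0.0000, hold=0.6450 ⇒ V=0.6450 continue  boundary S*=57.6337
step 3: (k=3,j=0): S=52.1468, (K−S)⁺=28.4832, hold=27.3258 ⇒ V=28.4832 exercise | (k=3,j=1): S=63.6978, (K−S)⁺=16.9322, hold=16.0910 ⇒ V=16.9322 exercise | (k=3,j=2): S=77.8074, (K−S)⁺=2.8226, hold=6.6606 ⇒ V=6.6606 continue | (k=3,j=3): S=95.0424, (K−S)⁺=0.0000, hold=1.8667 ⇒ V=1.8667 continue  boundary S*=63.6978
step 2: (k=2,j=0): S=57.6337, (K−S)⁺=22.9963, hold=21.8390 ⇒ V=22.9963 exercise | (k=2,j=1): S=70.4000, (K−S)⁺=10.2300, hold=11.1445 ⇒ V=11.1445 continue | (k=2,j=2): S=85.9942, (K−S)⁺=0.0000, hold=3.9772 ⇒ V=3.9772 continue  boundary S*=57.6337
step 1: (k=1,j=0): S=63.6978, (K−S)⁺=16.9322, hold=16.2685 ⇒ V=16.9322 exercise | (k=1,j=1): S=77.8074, (K−S)⁺=2.8226, hold=7.1155 ⇒ V=7.1155 continue  boundary S*=63.6978
step 0: (k=0,j=0): S=70.4000, (K−S)⁺=10.2300, hold=11.3900 ⇒ V=11.3900 continue  boundary S*=-

price = 11.3900
boundary = - 63.6978 57.6337 63.6978 57.6337 63.6978 57.6337 63.6978 70.4000
tree:
11.3900
16.9322 7.1155
22.9963 11.1445 3.9772
28.4832 16.9322 6.6606 1.8667
33.4476 22.9963 10.8156 3.4060 0.6450
37.9395 28.4832 16.9322 6.0514 1.3117 0.1115
42.0037 33.4476 22.9963 10.3777 2.6391 0.2501 0.0000
45.6810 37.9395 28.4832 16.9322 5.2402 0.5611 0.0000 0.0000
49.0082 42.0037 33.4476 22.9963 10.2300 1.2584 0.0000 0.0000 0.0000
52.0186 45.6810 37.9395 28.4832 16.9322 2.8226 0.0000 0.0000 0.0000 0.0000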